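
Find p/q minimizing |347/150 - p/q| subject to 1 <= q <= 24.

37/16

Expand x = 347/150 as a continued fraction with the Euclidean algorithm:
  347 = 2*150 + 47, so a_0 = 2.
  150 = 3*47 + 9, so a_1 = 3.
  47 = 5*9 + 2, so a_2 = 5.
  9 = 4*2 + 1, so a_3 = 4.
  2 = 2*1 + 0, so a_4 = 2.
so x = [2; 3, 5, 4, 2].
Convergents (p_i = a_i*p_{i-1} + p_{i-2}, q_i = a_i*q_{i-1} + q_{i-2} with p_{-2}=0, p_{-1}=1, q_{-2}=1, q_{-1}=0), until the denominator exceeds 24:
  i=0: a_0=2, p_0 = 2*1 + 0 = 2, q_0 = 2*0 + 1 = 1.
  i=1: a_1=3, p_1 = 3*2 + 1 = 7, q_1 = 3*1 + 0 = 3.
  i=2: a_2=5, p_2 = 5*7 + 2 = 37, q_2 = 5*3 + 1 = 16.
  i=3: a_3=4, p_3 = 4*37 + 7 = 155, q_3 = 4*16 + 3 = 67.
q_3 = 67 > 24, so the last convergent with denominator <= 24 is p_2/q_2 = 37/16.
The closest fraction with denominator <= 24 is either p_2/q_2 or the intermediate fraction (k*p_2 + p_1)/(k*q_2 + q_1) with the largest k >= 1 whose denominator stays <= 24; these approach x as k grows, and every other convergent or intermediate fraction in range is farther away.
Largest k: floor((24 - q_1)/q_2) = floor((24 - 3)/16) = 1.
That gives (1*37 + 7)/(1*16 + 3) = 44/19.
Compare the errors: |x - 37/16| = |347*16 - 37*150|/(150*16) = 2/2400, and |x - 44/19| = |347*19 - 44*150|/(150*19) = 7/2850.
Cross-multiplying, 2*2850 = 5700 < 16800 = 7*2400, so 2/2400 is smaller: the convergent 37/16 is closer to x than 44/19.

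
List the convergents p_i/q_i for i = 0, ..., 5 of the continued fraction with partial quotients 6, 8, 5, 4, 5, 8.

6/1, 49/8, 251/41, 1053/172, 5516/901, 45181/7380

Using the convergent recurrence p_i = a_i*p_{i-1} + p_{i-2}, q_i = a_i*q_{i-1} + q_{i-2} with p_{-2}=0, p_{-1}=1, q_{-2}=1, q_{-1}=0:
  i=0: a_0=6, p_0 = 6*1 + 0 = 6, q_0 = 6*0 + 1 = 1.
  i=1: a_1=8, p_1 = 8*6 + 1 = 49, q_1 = 8*1 + 0 = 8.
  i=2: a_2=5, p_2 = 5*49 + 6 = 251, q_2 = 5*8 + 1 = 41.
  i=3: a_3=4, p_3 = 4*251 + 49 = 1053, q_3 = 4*41 + 8 = 172.
  i=4: a_4=5, p_4 = 5*1053 + 251 = 5516, q_4 = 5*172 + 41 = 901.
  i=5: a_5=8, p_5 = 8*5516 + 1053 = 45181, q_5 = 8*901 + 172 = 7380.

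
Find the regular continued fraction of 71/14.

Run the Euclidean algorithm on 71 and 14; the successive quotients are the partial quotients a_0, a_1, ... (each step inverts the fractional part left over by the previous one):
  71 = 5*14 + 1, so a_0 = 5.
  14 = 14*1 + 0, so a_1 = 14.
The remainder reaches 0 after 2 divisions, so the expansion has 2 partial quotients, read off in order.

[5; 14]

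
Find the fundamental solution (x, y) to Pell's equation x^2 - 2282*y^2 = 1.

(x, y) = (3570351, 74740)

First expand sqrt(2282) as a continued fraction. With x_i = (sqrt(2282) + m_i)/d_i and (m_0, d_0) = (0, 1): a_0 = floor(sqrt(2282)) = 47, since 47^2 = 2209 <= 2282 < 2304 = 48^2.
Iterate m_{i+1} = d_i*a_i - m_i, d_{i+1} = (2282 - m_{i+1}^2)/d_i, a_{i+1} = floor((a_0 + m_{i+1})/d_{i+1}):
  m_1 = 1*47 - 0 = 47, d_1 = (2282 - 47^2)/1 = 73/1 = 73, a_1 = floor((47 + 47)/73) = 1.
  m_2 = 73*1 - 47 = 26, d_2 = (2282 - 26^2)/73 = 1606/73 = 22, a_2 = floor((47 + 26)/22) = 3.
  m_3 = 22*3 - 26 = 40, d_3 = (2282 - 40^2)/22 = 682/22 = 31, a_3 = floor((47 + 40)/31) = 2.
  m_4 = 31*2 - 40 = 22, d_4 = (2282 - 22^2)/31 = 1798/31 = 58, a_4 = floor((47 + 22)/58) = 1.
  m_5 = 58*1 - 22 = 36, d_5 = (2282 - 36^2)/58 = 986/58 = 17, a_5 = floor((47 + 36)/17) = 4.
  m_6 = 17*4 - 36 = 32, d_6 = (2282 - 32^2)/17 = 1258/17 = 74, a_6 = floor((47 + 32)/74) = 1.
  m_7 = 74*1 - 32 = 42, d_7 = (2282 - 42^2)/74 = 518/74 = 7, a_7 = floor((47 + 42)/7) = 12.
  m_8 = 7*12 - 42 = 42, d_8 = (2282 - 42^2)/7 = 518/7 = 74, a_8 = floor((47 + 42)/74) = 1.
  m_9 = 74*1 - 42 = 32, d_9 = (2282 - 32^2)/74 = 1258/74 = 17, a_9 = floor((47 + 32)/17) = 4.
  m_10 = 17*4 - 32 = 36, d_10 = (2282 - 36^2)/17 = 986/17 = 58, a_10 = floor((47 + 36)/58) = 1.
  m_11 = 58*1 - 36 = 22, d_11 = (2282 - 22^2)/58 = 1798/58 = 31, a_11 = floor((47 + 22)/31) = 2.
  m_12 = 31*2 - 22 = 40, d_12 = (2282 - 40^2)/31 = 682/31 = 22, a_12 = floor((47 + 40)/22) = 3.
  m_13 = 22*3 - 40 = 26, d_13 = (2282 - 26^2)/22 = 1606/22 = 73, a_13 = floor((47 + 26)/73) = 1.
  m_14 = 73*1 - 26 = 47, d_14 = (2282 - 47^2)/73 = 73/73 = 1, a_14 = floor((47 + 47)/1) = 94.
  m_15 = 1*94 - 47 = 47, d_15 = (2282 - 47^2)/1 = 73/1 = 73: (m_15, d_15) = (m_1, d_1) = (47, 73), so from here the quotients repeat a_1, ..., a_14; the period length is 14.
So sqrt(2282) = [47; (1, 3, 2, 1, 4, 1, 12, 1, 4, 1, 2, 3, 1, 94)] with period length k = 14.
k is even, so the fundamental solution of x^2 - 2282y^2 = 1 is (p_{k-1}, q_{k-1}) = (p_13, q_13); compute convergents through index 13.
Convergents (p_i = a_i*p_{i-1} + p_{i-2}, q_i = a_i*q_{i-1} + q_{i-2} with p_{-2}=0, p_{-1}=1, q_{-2}=1, q_{-1}=0):
  i=0: a_0=47, p_0 = 47*1 + 0 = 47, q_0 = 47*0 + 1 = 1.
  i=1: a_1=1, p_1 = 1*47 + 1 = 48, q_1 = 1*1 + 0 = 1.
  i=2: a_2=3, p_2 = 3*48 + 47 = 191, q_2 = 3*1 + 1 = 4.
  i=3: a_3=2, p_3 = 2*191 + 48 = 430, q_3 = 2*4 + 1 = 9.
  i=4: a_4=1, p_4 = 1*430 + 191 = 621, q_4 = 1*9 + 4 = 13.
  i=5: a_5=4, p_5 = 4*621 + 430 = 2914, q_5 = 4*13 + 9 = 61.
  i=6: a_6=1, p_6 = 1*2914 + 621 = 3535, q_6 = 1*61 + 13 = 74.
  i=7: a_7=12, p_7 = 12*3535 + 2914 = 45334, q_7 = 12*74 + 61 = 949.
  i=8: a_8=1, p_8 = 1*45334 + 3535 = 48869, q_8 = 1*949 + 74 = 1023.
  i=9: a_9=4, p_9 = 4*48869 + 45334 = 240810, q_9 = 4*1023 + 949 = 5041.
  i=10: a_10=1, p_10 = 1*240810 + 48869 = 289679, q_10 = 1*5041 + 1023 = 6064.
  i=11: a_11=2, p_11 = 2*289679 + 240810 = 820168, q_11 = 2*6064 + 5041 = 17169.
  i=12: a_12=3, p_12 = 3*820168 + 289679 = 2750183, q_12 = 3*17169 + 6064 = 57571.
  i=13: a_13=1, p_13 = 1*2750183 + 820168 = 3570351, q_13 = 1*57571 + 17169 = 74740.
Check: 3570351^2 - 2282*74740^2 = 12747406263201 - 12747406263200 = 1, so (x, y) = (3570351, 74740) solves the equation, and by the theorem it is the least positive solution.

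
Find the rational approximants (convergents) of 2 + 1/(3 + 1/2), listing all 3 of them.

Using the convergent recurrence p_i = a_i*p_{i-1} + p_{i-2}, q_i = a_i*q_{i-1} + q_{i-2} with p_{-2}=0, p_{-1}=1, q_{-2}=1, q_{-1}=0:
  i=0: a_0=2, p_0 = 2*1 + 0 = 2, q_0 = 2*0 + 1 = 1.
  i=1: a_1=3, p_1 = 3*2 + 1 = 7, q_1 = 3*1 + 0 = 3.
  i=2: a_2=2, p_2 = 2*7 + 2 = 16, q_2 = 2*3 + 1 = 7.

2/1, 7/3, 16/7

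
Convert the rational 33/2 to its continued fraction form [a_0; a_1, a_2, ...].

Run the Euclidean algorithm on 33 and 2; the successive quotients are the partial quotients a_0, a_1, ... (each step inverts the fractional part left over by the previous one):
  33 = 16*2 + 1, so a_0 = 16.
  2 = 2*1 + 0, so a_1 = 2.
The remainder reaches 0 after 2 divisions, so the expansion has 2 partial quotients, read off in order.

[16; 2]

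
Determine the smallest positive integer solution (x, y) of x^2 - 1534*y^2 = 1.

First expand sqrt(1534) as a continued fraction. With x_i = (sqrt(1534) + m_i)/d_i and (m_0, d_0) = (0, 1): a_0 = floor(sqrt(1534)) = 39, since 39^2 = 1521 <= 1534 < 1600 = 40^2.
Iterate m_{i+1} = d_i*a_i - m_i, d_{i+1} = (1534 - m_{i+1}^2)/d_i, a_{i+1} = floor((a_0 + m_{i+1})/d_{i+1}):
  m_1 = 1*39 - 0 = 39, d_1 = (1534 - 39^2)/1 = 13/1 = 13, a_1 = floor((39 + 39)/13) = 6.
  m_2 = 13*6 - 39 = 39, d_2 = (1534 - 39^2)/13 = 13/13 = 1, a_2 = floor((39 + 39)/1) = 78.
  m_3 = 1*78 - 39 = 39, d_3 = (1534 - 39^2)/1 = 13/1 = 13: (m_3, d_3) = (m_1, d_1) = (39, 13), so from here the quotients repeat a_1, a_2; the period length is 2.
So sqrt(1534) = [39; (6, 78)] with period length k = 2.
k is even, so the fundamental solution of x^2 - 1534y^2 = 1 is (p_{k-1}, q_{k-1}) = (p_1, q_1); compute convergents through index 1.
Convergents (p_i = a_i*p_{i-1} + p_{i-2}, q_i = a_i*q_{i-1} + q_{i-2} with p_{-2}=0, p_{-1}=1, q_{-2}=1, q_{-1}=0):
  i=0: a_0=39, p_0 = 39*1 + 0 = 39, q_0 = 39*0 + 1 = 1.
  i=1: a_1=6, p_1 = 6*39 + 1 = 235, q_1 = 6*1 + 0 = 6.
Check: 235^2 - 1534*6^2 = 55225 - 55224 = 1, so (x, y) = (235, 6) solves the equation, and by the theorem it is the least positive solution.

(x, y) = (235, 6)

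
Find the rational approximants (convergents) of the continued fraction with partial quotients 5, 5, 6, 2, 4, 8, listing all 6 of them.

5/1, 26/5, 161/31, 348/67, 1553/299, 12772/2459

Using the convergent recurrence p_i = a_i*p_{i-1} + p_{i-2}, q_i = a_i*q_{i-1} + q_{i-2} with p_{-2}=0, p_{-1}=1, q_{-2}=1, q_{-1}=0:
  i=0: a_0=5, p_0 = 5*1 + 0 = 5, q_0 = 5*0 + 1 = 1.
  i=1: a_1=5, p_1 = 5*5 + 1 = 26, q_1 = 5*1 + 0 = 5.
  i=2: a_2=6, p_2 = 6*26 + 5 = 161, q_2 = 6*5 + 1 = 31.
  i=3: a_3=2, p_3 = 2*161 + 26 = 348, q_3 = 2*31 + 5 = 67.
  i=4: a_4=4, p_4 = 4*348 + 161 = 1553, q_4 = 4*67 + 31 = 299.
  i=5: a_5=8, p_5 = 8*1553 + 348 = 12772, q_5 = 8*299 + 67 = 2459.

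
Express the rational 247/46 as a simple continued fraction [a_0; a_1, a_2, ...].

Run the Euclidean algorithm on 247 and 46; the successive quotients are the partial quotients a_0, a_1, ... (each step inverts the fractional part left over by the previous one):
  247 = 5*46 + 17, so a_0 = 5.
  46 = 2*17 + 12, so a_1 = 2.
  17 = 1*12 + 5, so a_2 = 1.
  12 = 2*5 + 2, so a_3 = 2.
  5 = 2*2 + 1, so a_4 = 2.
  2 = 2*1 + 0, so a_5 = 2.
The remainder reaches 0 after 6 divisions, so the expansion has 6 partial quotients, read off in order.

[5; 2, 1, 2, 2, 2]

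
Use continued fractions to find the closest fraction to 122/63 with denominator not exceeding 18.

31/16

Expand x = 122/63 as a continued fraction with the Euclidean algorithm:
  122 = 1*63 + 59, so a_0 = 1.
  63 = 1*59 + 4, so a_1 = 1.
  59 = 14*4 + 3, so a_2 = 14.
  4 = 1*3 + 1, so a_3 = 1.
  3 = 3*1 + 0, so a_4 = 3.
so x = [1; 1, 14, 1, 3].
Convergents (p_i = a_i*p_{i-1} + p_{i-2}, q_i = a_i*q_{i-1} + q_{i-2} with p_{-2}=0, p_{-1}=1, q_{-2}=1, q_{-1}=0), until the denominator exceeds 18:
  i=0: a_0=1, p_0 = 1*1 + 0 = 1, q_0 = 1*0 + 1 = 1.
  i=1: a_1=1, p_1 = 1*1 + 1 = 2, q_1 = 1*1 + 0 = 1.
  i=2: a_2=14, p_2 = 14*2 + 1 = 29, q_2 = 14*1 + 1 = 15.
  i=3: a_3=1, p_3 = 1*29 + 2 = 31, q_3 = 1*15 + 1 = 16.
  i=4: a_4=3, p_4 = 3*31 + 29 = 122, q_4 = 3*16 + 15 = 63.
q_4 = 63 > 18, so the last convergent with denominator <= 18 is p_3/q_3 = 31/16.
The closest fraction with denominator <= 18 is either p_3/q_3 or the intermediate fraction (k*p_3 + p_2)/(k*q_3 + q_2) with the largest k >= 1 whose denominator stays <= 18; these approach x as k grows, and every other convergent or intermediate fraction in range is farther away.
Largest k: floor((18 - q_2)/q_3) = floor((18 - 15)/16) = 0.
Since k = 0, no intermediate fraction beyond p_3/q_3 has denominator <= 18, so the convergent 31/16 is the closest (its error is |122*16 - 31*63|/(63*16) = 1/1008).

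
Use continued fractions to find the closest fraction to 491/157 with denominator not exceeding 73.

Expand x = 491/157 as a continued fraction with the Euclidean algorithm:
  491 = 3*157 + 20, so a_0 = 3.
  157 = 7*20 + 17, so a_1 = 7.
  20 = 1*17 + 3, so a_2 = 1.
  17 = 5*3 + 2, so a_3 = 5.
  3 = 1*2 + 1, so a_4 = 1.
  2 = 2*1 + 0, so a_5 = 2.
so x = [3; 7, 1, 5, 1, 2].
Convergents (p_i = a_i*p_{i-1} + p_{i-2}, q_i = a_i*q_{i-1} + q_{i-2} with p_{-2}=0, p_{-1}=1, q_{-2}=1, q_{-1}=0), until the denominator exceeds 73:
  i=0: a_0=3, p_0 = 3*1 + 0 = 3, q_0 = 3*0 + 1 = 1.
  i=1: a_1=7, p_1 = 7*3 + 1 = 22, q_1 = 7*1 + 0 = 7.
  i=2: a_2=1, p_2 = 1*22 + 3 = 25, q_2 = 1*7 + 1 = 8.
  i=3: a_3=5, p_3 = 5*25 + 22 = 147, q_3 = 5*8 + 7 = 47.
  i=4: a_4=1, p_4 = 1*147 + 25 = 172, q_4 = 1*47 + 8 = 55.
  i=5: a_5=2, p_5 = 2*172 + 147 = 491, q_5 = 2*55 + 47 = 157.
q_5 = 157 > 73, so the last convergent with denominator <= 73 is p_4/q_4 = 172/55.
The closest fraction with denominator <= 73 is either p_4/q_4 or the intermediate fraction (k*p_4 + p_3)/(k*q_4 + q_3) with the largest k >= 1 whose denominator stays <= 73; these approach x as k grows, and every other convergent or intermediate fraction in range is farther away.
Largest k: floor((73 - q_3)/q_4) = floor((73 - 47)/55) = 0.
Since k = 0, no intermediate fraction beyond p_4/q_4 has denominator <= 73, so the convergent 172/55 is the closest (its error is |491*55 - 172*157|/(157*55) = 1/8635).

172/55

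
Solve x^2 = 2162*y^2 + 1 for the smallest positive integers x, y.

First expand sqrt(2162) as a continued fraction. With x_i = (sqrt(2162) + m_i)/d_i and (m_0, d_0) = (0, 1): a_0 = floor(sqrt(2162)) = 46, since 46^2 = 2116 <= 2162 < 2209 = 47^2.
Iterate m_{i+1} = d_i*a_i - m_i, d_{i+1} = (2162 - m_{i+1}^2)/d_i, a_{i+1} = floor((a_0 + m_{i+1})/d_{i+1}):
  m_1 = 1*46 - 0 = 46, d_1 = (2162 - 46^2)/1 = 46/1 = 46, a_1 = floor((46 + 46)/46) = 2.
  m_2 = 46*2 - 46 = 46, d_2 = (2162 - 46^2)/46 = 46/46 = 1, a_2 = floor((46 + 46)/1) = 92.
  m_3 = 1*92 - 46 = 46, d_3 = (2162 - 46^2)/1 = 46/1 = 46: (m_3, d_3) = (m_1, d_1) = (46, 46), so from here the quotients repeat a_1, a_2; the period length is 2.
So sqrt(2162) = [46; (2, 92)] with period length k = 2.
k is even, so the fundamental solution of x^2 - 2162y^2 = 1 is (p_{k-1}, q_{k-1}) = (p_1, q_1); compute convergents through index 1.
Convergents (p_i = a_i*p_{i-1} + p_{i-2}, q_i = a_i*q_{i-1} + q_{i-2} with p_{-2}=0, p_{-1}=1, q_{-2}=1, q_{-1}=0):
  i=0: a_0=46, p_0 = 46*1 + 0 = 46, q_0 = 46*0 + 1 = 1.
  i=1: a_1=2, p_1 = 2*46 + 1 = 93, q_1 = 2*1 + 0 = 2.
Check: 93^2 - 2162*2^2 = 8649 - 8648 = 1, so (x, y) = (93, 2) solves the equation, and by the theorem it is the least positive solution.

(x, y) = (93, 2)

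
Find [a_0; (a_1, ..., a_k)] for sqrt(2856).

Write x_i = (sqrt(2856) + m_i)/d_i with (m_0, d_0) = (0, 1). a_0 = floor(sqrt(2856)) = 53, since 53^2 = 2809 <= 2856 < 2916 = 54^2.
Iterate m_{i+1} = d_i*a_i - m_i, d_{i+1} = (2856 - m_{i+1}^2)/d_i, a_{i+1} = floor((a_0 + m_{i+1})/d_{i+1}):
  m_1 = 1*53 - 0 = 53, d_1 = (2856 - 53^2)/1 = 47/1 = 47, a_1 = floor((53 + 53)/47) = 2.
  m_2 = 47*2 - 53 = 41, d_2 = (2856 - 41^2)/47 = 1175/47 = 25, a_2 = floor((53 + 41)/25) = 3.
  m_3 = 25*3 - 41 = 34, d_3 = (2856 - 34^2)/25 = 1700/25 = 68, a_3 = floor((53 + 34)/68) = 1.
  m_4 = 68*1 - 34 = 34, d_4 = (2856 - 34^2)/68 = 1700/68 = 25, a_4 = floor((53 + 34)/25) = 3.
  m_5 = 25*3 - 34 = 41, d_5 = (2856 - 41^2)/25 = 1175/25 = 47, a_5 = floor((53 + 41)/47) = 2.
  m_6 = 47*2 - 41 = 53, d_6 = (2856 - 53^2)/47 = 47/47 = 1, a_6 = floor((53 + 53)/1) = 106.
  m_7 = 1*106 - 53 = 53, d_7 = (2856 - 53^2)/1 = 47/1 = 47: (m_7, d_7) = (m_1, d_1) = (53, 47), so from here the quotients repeat a_1, ..., a_6; the period length is 6.
Hence the expansion of sqrt(2856) is a_0 = 53 followed by the repeating block 2, 3, 1, 3, 2, 106 (period 6).

[53; (2, 3, 1, 3, 2, 106)]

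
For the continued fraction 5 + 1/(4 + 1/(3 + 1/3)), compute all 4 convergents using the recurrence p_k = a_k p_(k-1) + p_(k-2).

5/1, 21/4, 68/13, 225/43

Using the convergent recurrence p_i = a_i*p_{i-1} + p_{i-2}, q_i = a_i*q_{i-1} + q_{i-2} with p_{-2}=0, p_{-1}=1, q_{-2}=1, q_{-1}=0:
  i=0: a_0=5, p_0 = 5*1 + 0 = 5, q_0 = 5*0 + 1 = 1.
  i=1: a_1=4, p_1 = 4*5 + 1 = 21, q_1 = 4*1 + 0 = 4.
  i=2: a_2=3, p_2 = 3*21 + 5 = 68, q_2 = 3*4 + 1 = 13.
  i=3: a_3=3, p_3 = 3*68 + 21 = 225, q_3 = 3*13 + 4 = 43.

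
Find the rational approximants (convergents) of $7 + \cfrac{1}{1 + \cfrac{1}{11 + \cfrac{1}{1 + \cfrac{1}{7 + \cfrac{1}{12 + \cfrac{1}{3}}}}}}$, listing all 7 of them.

7/1, 8/1, 95/12, 103/13, 816/103, 9895/1249, 30501/3850

Using the convergent recurrence p_i = a_i*p_{i-1} + p_{i-2}, q_i = a_i*q_{i-1} + q_{i-2} with p_{-2}=0, p_{-1}=1, q_{-2}=1, q_{-1}=0:
  i=0: a_0=7, p_0 = 7*1 + 0 = 7, q_0 = 7*0 + 1 = 1.
  i=1: a_1=1, p_1 = 1*7 + 1 = 8, q_1 = 1*1 + 0 = 1.
  i=2: a_2=11, p_2 = 11*8 + 7 = 95, q_2 = 11*1 + 1 = 12.
  i=3: a_3=1, p_3 = 1*95 + 8 = 103, q_3 = 1*12 + 1 = 13.
  i=4: a_4=7, p_4 = 7*103 + 95 = 816, q_4 = 7*13 + 12 = 103.
  i=5: a_5=12, p_5 = 12*816 + 103 = 9895, q_5 = 12*103 + 13 = 1249.
  i=6: a_6=3, p_6 = 3*9895 + 816 = 30501, q_6 = 3*1249 + 103 = 3850.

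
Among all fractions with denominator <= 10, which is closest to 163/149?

Expand x = 163/149 as a continued fraction with the Euclidean algorithm:
  163 = 1*149 + 14, so a_0 = 1.
  149 = 10*14 + 9, so a_1 = 10.
  14 = 1*9 + 5, so a_2 = 1.
  9 = 1*5 + 4, so a_3 = 1.
  5 = 1*4 + 1, so a_4 = 1.
  4 = 4*1 + 0, so a_5 = 4.
so x = [1; 10, 1, 1, 1, 4].
Convergents (p_i = a_i*p_{i-1} + p_{i-2}, q_i = a_i*q_{i-1} + q_{i-2} with p_{-2}=0, p_{-1}=1, q_{-2}=1, q_{-1}=0), until the denominator exceeds 10:
  i=0: a_0=1, p_0 = 1*1 + 0 = 1, q_0 = 1*0 + 1 = 1.
  i=1: a_1=10, p_1 = 10*1 + 1 = 11, q_1 = 10*1 + 0 = 10.
  i=2: a_2=1, p_2 = 1*11 + 1 = 12, q_2 = 1*10 + 1 = 11.
q_2 = 11 > 10, so the last convergent with denominator <= 10 is p_1/q_1 = 11/10.
The closest fraction with denominator <= 10 is either p_1/q_1 or the intermediate fraction (k*p_1 + p_0)/(k*q_1 + q_0) with the largest k >= 1 whose denominator stays <= 10; these approach x as k grows, and every other convergent or intermediate fraction in range is farther away.
Largest k: floor((10 - q_0)/q_1) = floor((10 - 1)/10) = 0.
Since k = 0, no intermediate fraction beyond p_1/q_1 has denominator <= 10, so the convergent 11/10 is the closest (its error is |163*10 - 11*149|/(149*10) = 9/1490).

11/10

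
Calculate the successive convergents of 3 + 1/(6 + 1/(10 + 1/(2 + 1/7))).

3/1, 19/6, 193/61, 405/128, 3028/957

Using the convergent recurrence p_i = a_i*p_{i-1} + p_{i-2}, q_i = a_i*q_{i-1} + q_{i-2} with p_{-2}=0, p_{-1}=1, q_{-2}=1, q_{-1}=0:
  i=0: a_0=3, p_0 = 3*1 + 0 = 3, q_0 = 3*0 + 1 = 1.
  i=1: a_1=6, p_1 = 6*3 + 1 = 19, q_1 = 6*1 + 0 = 6.
  i=2: a_2=10, p_2 = 10*19 + 3 = 193, q_2 = 10*6 + 1 = 61.
  i=3: a_3=2, p_3 = 2*193 + 19 = 405, q_3 = 2*61 + 6 = 128.
  i=4: a_4=7, p_4 = 7*405 + 193 = 3028, q_4 = 7*128 + 61 = 957.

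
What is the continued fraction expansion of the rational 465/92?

[5; 18, 2, 2]

Run the Euclidean algorithm on 465 and 92; the successive quotients are the partial quotients a_0, a_1, ... (each step inverts the fractional part left over by the previous one):
  465 = 5*92 + 5, so a_0 = 5.
  92 = 18*5 + 2, so a_1 = 18.
  5 = 2*2 + 1, so a_2 = 2.
  2 = 2*1 + 0, so a_3 = 2.
The remainder reaches 0 after 4 divisions, so the expansion has 4 partial quotients, read off in order.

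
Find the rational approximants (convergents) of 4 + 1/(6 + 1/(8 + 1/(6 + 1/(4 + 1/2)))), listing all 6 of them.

Using the convergent recurrence p_i = a_i*p_{i-1} + p_{i-2}, q_i = a_i*q_{i-1} + q_{i-2} with p_{-2}=0, p_{-1}=1, q_{-2}=1, q_{-1}=0:
  i=0: a_0=4, p_0 = 4*1 + 0 = 4, q_0 = 4*0 + 1 = 1.
  i=1: a_1=6, p_1 = 6*4 + 1 = 25, q_1 = 6*1 + 0 = 6.
  i=2: a_2=8, p_2 = 8*25 + 4 = 204, q_2 = 8*6 + 1 = 49.
  i=3: a_3=6, p_3 = 6*204 + 25 = 1249, q_3 = 6*49 + 6 = 300.
  i=4: a_4=4, p_4 = 4*1249 + 204 = 5200, q_4 = 4*300 + 49 = 1249.
  i=5: a_5=2, p_5 = 2*5200 + 1249 = 11649, q_5 = 2*1249 + 300 = 2798.

4/1, 25/6, 204/49, 1249/300, 5200/1249, 11649/2798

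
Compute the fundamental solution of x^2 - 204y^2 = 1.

First expand sqrt(204) as a continued fraction. With x_i = (sqrt(204) + m_i)/d_i and (m_0, d_0) = (0, 1): a_0 = floor(sqrt(204)) = 14, since 14^2 = 196 <= 204 < 225 = 15^2.
Iterate m_{i+1} = d_i*a_i - m_i, d_{i+1} = (204 - m_{i+1}^2)/d_i, a_{i+1} = floor((a_0 + m_{i+1})/d_{i+1}):
  m_1 = 1*14 - 0 = 14, d_1 = (204 - 14^2)/1 = 8/1 = 8, a_1 = floor((14 + 14)/8) = 3.
  m_2 = 8*3 - 14 = 10, d_2 = (204 - 10^2)/8 = 104/8 = 13, a_2 = floor((14 + 10)/13) = 1.
  m_3 = 13*1 - 10 = 3, d_3 = (204 - 3^2)/13 = 195/13 = 15, a_3 = floor((14 + 3)/15) = 1.
  m_4 = 15*1 - 3 = 12, d_4 = (204 - 12^2)/15 = 60/15 = 4, a_4 = floor((14 + 12)/4) = 6.
  m_5 = 4*6 - 12 = 12, d_5 = (204 - 12^2)/4 = 60/4 = 15, a_5 = floor((14 + 12)/15) = 1.
  m_6 = 15*1 - 12 = 3, d_6 = (204 - 3^2)/15 = 195/15 = 13, a_6 = floor((14 + 3)/13) = 1.
  m_7 = 13*1 - 3 = 10, d_7 = (204 - 10^2)/13 = 104/13 = 8, a_7 = floor((14 + 10)/8) = 3.
  m_8 = 8*3 - 10 = 14, d_8 = (204 - 14^2)/8 = 8/8 = 1, a_8 = floor((14 + 14)/1) = 28.
  m_9 = 1*28 - 14 = 14, d_9 = (204 - 14^2)/1 = 8/1 = 8: (m_9, d_9) = (m_1, d_1) = (14, 8), so from here the quotients repeat a_1, ..., a_8; the period length is 8.
So sqrt(204) = [14; (3, 1, 1, 6, 1, 1, 3, 28)] with period length k = 8.
k is even, so the fundamental solution of x^2 - 204y^2 = 1 is (p_{k-1}, q_{k-1}) = (p_7, q_7); compute convergents through index 7.
Convergents (p_i = a_i*p_{i-1} + p_{i-2}, q_i = a_i*q_{i-1} + q_{i-2} with p_{-2}=0, p_{-1}=1, q_{-2}=1, q_{-1}=0):
  i=0: a_0=14, p_0 = 14*1 + 0 = 14, q_0 = 14*0 + 1 = 1.
  i=1: a_1=3, p_1 = 3*14 + 1 = 43, q_1 = 3*1 + 0 = 3.
  i=2: a_2=1, p_2 = 1*43 + 14 = 57, q_2 = 1*3 + 1 = 4.
  i=3: a_3=1, p_3 = 1*57 + 43 = 100, q_3 = 1*4 + 3 = 7.
  i=4: a_4=6, p_4 = 6*100 + 57 = 657, q_4 = 6*7 + 4 = 46.
  i=5: a_5=1, p_5 = 1*657 + 100 = 757, q_5 = 1*46 + 7 = 53.
  i=6: a_6=1, p_6 = 1*757 + 657 = 1414, q_6 = 1*53 + 46 = 99.
  i=7: a_7=3, p_7 = 3*1414 + 757 = 4999, q_7 = 3*99 + 53 = 350.
Check: 4999^2 - 204*350^2 = 24990001 - 24990000 = 1, so (x, y) = (4999, 350) solves the equation, and by the theorem it is the least positive solution.

(x, y) = (4999, 350)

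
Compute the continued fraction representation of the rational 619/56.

[11; 18, 1, 2]

Run the Euclidean algorithm on 619 and 56; the successive quotients are the partial quotients a_0, a_1, ... (each step inverts the fractional part left over by the previous one):
  619 = 11*56 + 3, so a_0 = 11.
  56 = 18*3 + 2, so a_1 = 18.
  3 = 1*2 + 1, so a_2 = 1.
  2 = 2*1 + 0, so a_3 = 2.
The remainder reaches 0 after 4 divisions, so the expansion has 4 partial quotients, read off in order.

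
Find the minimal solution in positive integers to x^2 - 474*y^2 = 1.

(x, y) = (193549, 8890)

First expand sqrt(474) as a continued fraction. With x_i = (sqrt(474) + m_i)/d_i and (m_0, d_0) = (0, 1): a_0 = floor(sqrt(474)) = 21, since 21^2 = 441 <= 474 < 484 = 22^2.
Iterate m_{i+1} = d_i*a_i - m_i, d_{i+1} = (474 - m_{i+1}^2)/d_i, a_{i+1} = floor((a_0 + m_{i+1})/d_{i+1}):
  m_1 = 1*21 - 0 = 21, d_1 = (474 - 21^2)/1 = 33/1 = 33, a_1 = floor((21 + 21)/33) = 1.
  m_2 = 33*1 - 21 = 12, d_2 = (474 - 12^2)/33 = 330/33 = 10, a_2 = floor((21 + 12)/10) = 3.
  m_3 = 10*3 - 12 = 18, d_3 = (474 - 18^2)/10 = 150/10 = 15, a_3 = floor((21 + 18)/15) = 2.
  m_4 = 15*2 - 18 = 12, d_4 = (474 - 12^2)/15 = 330/15 = 22, a_4 = floor((21 + 12)/22) = 1.
  m_5 = 22*1 - 12 = 10, d_5 = (474 - 10^2)/22 = 374/22 = 17, a_5 = floor((21 + 10)/17) = 1.
  m_6 = 17*1 - 10 = 7, d_6 = (474 - 7^2)/17 = 425/17 = 25, a_6 = floor((21 + 7)/25) = 1.
  m_7 = 25*1 - 7 = 18, d_7 = (474 - 18^2)/25 = 150/25 = 6, a_7 = floor((21 + 18)/6) = 6.
  m_8 = 6*6 - 18 = 18, d_8 = (474 - 18^2)/6 = 150/6 = 25, a_8 = floor((21 + 18)/25) = 1.
  m_9 = 25*1 - 18 = 7, d_9 = (474 - 7^2)/25 = 425/25 = 17, a_9 = floor((21 + 7)/17) = 1.
  m_10 = 17*1 - 7 = 10, d_10 = (474 - 10^2)/17 = 374/17 = 22, a_10 = floor((21 + 10)/22) = 1.
  m_11 = 22*1 - 10 = 12, d_11 = (474 - 12^2)/22 = 330/22 = 15, a_11 = floor((21 + 12)/15) = 2.
  m_12 = 15*2 - 12 = 18, d_12 = (474 - 18^2)/15 = 150/15 = 10, a_12 = floor((21 + 18)/10) = 3.
  m_13 = 10*3 - 18 = 12, d_13 = (474 - 12^2)/10 = 330/10 = 33, a_13 = floor((21 + 12)/33) = 1.
  m_14 = 33*1 - 12 = 21, d_14 = (474 - 21^2)/33 = 33/33 = 1, a_14 = floor((21 + 21)/1) = 42.
  m_15 = 1*42 - 21 = 21, d_15 = (474 - 21^2)/1 = 33/1 = 33: (m_15, d_15) = (m_1, d_1) = (21, 33), so from here the quotients repeat a_1, ..., a_14; the period length is 14.
So sqrt(474) = [21; (1, 3, 2, 1, 1, 1, 6, 1, 1, 1, 2, 3, 1, 42)] with period length k = 14.
k is even, so the fundamental solution of x^2 - 474y^2 = 1 is (p_{k-1}, q_{k-1}) = (p_13, q_13); compute convergents through index 13.
Convergents (p_i = a_i*p_{i-1} + p_{i-2}, q_i = a_i*q_{i-1} + q_{i-2} with p_{-2}=0, p_{-1}=1, q_{-2}=1, q_{-1}=0):
  i=0: a_0=21, p_0 = 21*1 + 0 = 21, q_0 = 21*0 + 1 = 1.
  i=1: a_1=1, p_1 = 1*21 + 1 = 22, q_1 = 1*1 + 0 = 1.
  i=2: a_2=3, p_2 = 3*22 + 21 = 87, q_2 = 3*1 + 1 = 4.
  i=3: a_3=2, p_3 = 2*87 + 22 = 196, q_3 = 2*4 + 1 = 9.
  i=4: a_4=1, p_4 = 1*196 + 87 = 283, q_4 = 1*9 + 4 = 13.
  i=5: a_5=1, p_5 = 1*283 + 196 = 479, q_5 = 1*13 + 9 = 22.
  i=6: a_6=1, p_6 = 1*479 + 283 = 762, q_6 = 1*22 + 13 = 35.
  i=7: a_7=6, p_7 = 6*762 + 479 = 5051, q_7 = 6*35 + 22 = 232.
  i=8: a_8=1, p_8 = 1*5051 + 762 = 5813, q_8 = 1*232 + 35 = 267.
  i=9: a_9=1, p_9 = 1*5813 + 5051 = 10864, q_9 = 1*267 + 232 = 499.
  i=10: a_10=1, p_10 = 1*10864 + 5813 = 16677, q_10 = 1*499 + 267 = 766.
  i=11: a_11=2, p_11 = 2*16677 + 10864 = 44218, q_11 = 2*766 + 499 = 2031.
  i=12: a_12=3, p_12 = 3*44218 + 16677 = 149331, q_12 = 3*2031 + 766 = 6859.
  i=13: a_13=1, p_13 = 1*149331 + 44218 = 193549, q_13 = 1*6859 + 2031 = 8890.
Check: 193549^2 - 474*8890^2 = 37461215401 - 37461215400 = 1, so (x, y) = (193549, 8890) solves the equation, and by the theorem it is the least positive solution.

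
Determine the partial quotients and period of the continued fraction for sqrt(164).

Write x_i = (sqrt(164) + m_i)/d_i with (m_0, d_0) = (0, 1). a_0 = floor(sqrt(164)) = 12, since 12^2 = 144 <= 164 < 169 = 13^2.
Iterate m_{i+1} = d_i*a_i - m_i, d_{i+1} = (164 - m_{i+1}^2)/d_i, a_{i+1} = floor((a_0 + m_{i+1})/d_{i+1}):
  m_1 = 1*12 - 0 = 12, d_1 = (164 - 12^2)/1 = 20/1 = 20, a_1 = floor((12 + 12)/20) = 1.
  m_2 = 20*1 - 12 = 8, d_2 = (164 - 8^2)/20 = 100/20 = 5, a_2 = floor((12 + 8)/5) = 4.
  m_3 = 5*4 - 8 = 12, d_3 = (164 - 12^2)/5 = 20/5 = 4, a_3 = floor((12 + 12)/4) = 6.
  m_4 = 4*6 - 12 = 12, d_4 = (164 - 12^2)/4 = 20/4 = 5, a_4 = floor((12 + 12)/5) = 4.
  m_5 = 5*4 - 12 = 8, d_5 = (164 - 8^2)/5 = 100/5 = 20, a_5 = floor((12 + 8)/20) = 1.
  m_6 = 20*1 - 8 = 12, d_6 = (164 - 12^2)/20 = 20/20 = 1, a_6 = floor((12 + 12)/1) = 24.
  m_7 = 1*24 - 12 = 12, d_7 = (164 - 12^2)/1 = 20/1 = 20: (m_7, d_7) = (m_1, d_1) = (12, 20), so from here the quotients repeat a_1, ..., a_6; the period length is 6.
Hence the expansion of sqrt(164) is a_0 = 12 followed by the repeating block 1, 4, 6, 4, 1, 24 (period 6).

[12; (1, 4, 6, 4, 1, 24)]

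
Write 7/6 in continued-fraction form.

Run the Euclidean algorithm on 7 and 6; the successive quotients are the partial quotients a_0, a_1, ... (each step inverts the fractional part left over by the previous one):
  7 = 1*6 + 1, so a_0 = 1.
  6 = 6*1 + 0, so a_1 = 6.
The remainder reaches 0 after 2 divisions, so the expansion has 2 partial quotients, read off in order.

[1; 6]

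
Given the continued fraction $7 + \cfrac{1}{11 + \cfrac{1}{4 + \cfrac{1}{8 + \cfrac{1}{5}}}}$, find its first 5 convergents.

Using the convergent recurrence p_i = a_i*p_{i-1} + p_{i-2}, q_i = a_i*q_{i-1} + q_{i-2} with p_{-2}=0, p_{-1}=1, q_{-2}=1, q_{-1}=0:
  i=0: a_0=7, p_0 = 7*1 + 0 = 7, q_0 = 7*0 + 1 = 1.
  i=1: a_1=11, p_1 = 11*7 + 1 = 78, q_1 = 11*1 + 0 = 11.
  i=2: a_2=4, p_2 = 4*78 + 7 = 319, q_2 = 4*11 + 1 = 45.
  i=3: a_3=8, p_3 = 8*319 + 78 = 2630, q_3 = 8*45 + 11 = 371.
  i=4: a_4=5, p_4 = 5*2630 + 319 = 13469, q_4 = 5*371 + 45 = 1900.

7/1, 78/11, 319/45, 2630/371, 13469/1900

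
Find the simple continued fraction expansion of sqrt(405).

Write x_i = (sqrt(405) + m_i)/d_i with (m_0, d_0) = (0, 1). a_0 = floor(sqrt(405)) = 20, since 20^2 = 400 <= 405 < 441 = 21^2.
Iterate m_{i+1} = d_i*a_i - m_i, d_{i+1} = (405 - m_{i+1}^2)/d_i, a_{i+1} = floor((a_0 + m_{i+1})/d_{i+1}):
  m_1 = 1*20 - 0 = 20, d_1 = (405 - 20^2)/1 = 5/1 = 5, a_1 = floor((20 + 20)/5) = 8.
  m_2 = 5*8 - 20 = 20, d_2 = (405 - 20^2)/5 = 5/5 = 1, a_2 = floor((20 + 20)/1) = 40.
  m_3 = 1*40 - 20 = 20, d_3 = (405 - 20^2)/1 = 5/1 = 5: (m_3, d_3) = (m_1, d_1) = (20, 5), so from here the quotients repeat a_1, a_2; the period length is 2.
Hence the expansion of sqrt(405) is a_0 = 20 followed by the repeating block 8, 40 (period 2).

[20; (8, 40)]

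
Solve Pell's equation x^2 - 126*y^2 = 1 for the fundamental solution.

First expand sqrt(126) as a continued fraction. With x_i = (sqrt(126) + m_i)/d_i and (m_0, d_0) = (0, 1): a_0 = floor(sqrt(126)) = 11, since 11^2 = 121 <= 126 < 144 = 12^2.
Iterate m_{i+1} = d_i*a_i - m_i, d_{i+1} = (126 - m_{i+1}^2)/d_i, a_{i+1} = floor((a_0 + m_{i+1})/d_{i+1}):
  m_1 = 1*11 - 0 = 11, d_1 = (126 - 11^2)/1 = 5/1 = 5, a_1 = floor((11 + 11)/5) = 4.
  m_2 = 5*4 - 11 = 9, d_2 = (126 - 9^2)/5 = 45/5 = 9, a_2 = floor((11 + 9)/9) = 2.
  m_3 = 9*2 - 9 = 9, d_3 = (126 - 9^2)/9 = 45/9 = 5, a_3 = floor((11 + 9)/5) = 4.
  m_4 = 5*4 - 9 = 11, d_4 = (126 - 11^2)/5 = 5/5 = 1, a_4 = floor((11 + 11)/1) = 22.
  m_5 = 1*22 - 11 = 11, d_5 = (126 - 11^2)/1 = 5/1 = 5: (m_5, d_5) = (m_1, d_1) = (11, 5), so from here the quotients repeat a_1, ..., a_4; the period length is 4.
So sqrt(126) = [11; (4, 2, 4, 22)] with period length k = 4.
k is even, so the fundamental solution of x^2 - 126y^2 = 1 is (p_{k-1}, q_{k-1}) = (p_3, q_3); compute convergents through index 3.
Convergents (p_i = a_i*p_{i-1} + p_{i-2}, q_i = a_i*q_{i-1} + q_{i-2} with p_{-2}=0, p_{-1}=1, q_{-2}=1, q_{-1}=0):
  i=0: a_0=11, p_0 = 11*1 + 0 = 11, q_0 = 11*0 + 1 = 1.
  i=1: a_1=4, p_1 = 4*11 + 1 = 45, q_1 = 4*1 + 0 = 4.
  i=2: a_2=2, p_2 = 2*45 + 11 = 101, q_2 = 2*4 + 1 = 9.
  i=3: a_3=4, p_3 = 4*101 + 45 = 449, q_3 = 4*9 + 4 = 40.
Check: 449^2 - 126*40^2 = 201601 - 201600 = 1, so (x, y) = (449, 40) solves the equation, and by the theorem it is the least positive solution.

(x, y) = (449, 40)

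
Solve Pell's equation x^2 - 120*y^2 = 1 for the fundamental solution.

(x, y) = (11, 1)

First expand sqrt(120) as a continued fraction. With x_i = (sqrt(120) + m_i)/d_i and (m_0, d_0) = (0, 1): a_0 = floor(sqrt(120)) = 10, since 10^2 = 100 <= 120 < 121 = 11^2.
Iterate m_{i+1} = d_i*a_i - m_i, d_{i+1} = (120 - m_{i+1}^2)/d_i, a_{i+1} = floor((a_0 + m_{i+1})/d_{i+1}):
  m_1 = 1*10 - 0 = 10, d_1 = (120 - 10^2)/1 = 20/1 = 20, a_1 = floor((10 + 10)/20) = 1.
  m_2 = 20*1 - 10 = 10, d_2 = (120 - 10^2)/20 = 20/20 = 1, a_2 = floor((10 + 10)/1) = 20.
  m_3 = 1*20 - 10 = 10, d_3 = (120 - 10^2)/1 = 20/1 = 20: (m_3, d_3) = (m_1, d_1) = (10, 20), so from here the quotients repeat a_1, a_2; the period length is 2.
So sqrt(120) = [10; (1, 20)] with period length k = 2.
k is even, so the fundamental solution of x^2 - 120y^2 = 1 is (p_{k-1}, q_{k-1}) = (p_1, q_1); compute convergents through index 1.
Convergents (p_i = a_i*p_{i-1} + p_{i-2}, q_i = a_i*q_{i-1} + q_{i-2} with p_{-2}=0, p_{-1}=1, q_{-2}=1, q_{-1}=0):
  i=0: a_0=10, p_0 = 10*1 + 0 = 10, q_0 = 10*0 + 1 = 1.
  i=1: a_1=1, p_1 = 1*10 + 1 = 11, q_1 = 1*1 + 0 = 1.
Check: 11^2 - 120*1^2 = 121 - 120 = 1, so (x, y) = (11, 1) solves the equation, and by the theorem it is the least positive solution.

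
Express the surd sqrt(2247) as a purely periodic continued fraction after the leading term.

Write x_i = (sqrt(2247) + m_i)/d_i with (m_0, d_0) = (0, 1). a_0 = floor(sqrt(2247)) = 47, since 47^2 = 2209 <= 2247 < 2304 = 48^2.
Iterate m_{i+1} = d_i*a_i - m_i, d_{i+1} = (2247 - m_{i+1}^2)/d_i, a_{i+1} = floor((a_0 + m_{i+1})/d_{i+1}):
  m_1 = 1*47 - 0 = 47, d_1 = (2247 - 47^2)/1 = 38/1 = 38, a_1 = floor((47 + 47)/38) = 2.
  m_2 = 38*2 - 47 = 29, d_2 = (2247 - 29^2)/38 = 1406/38 = 37, a_2 = floor((47 + 29)/37) = 2.
  m_3 = 37*2 - 29 = 45, d_3 = (2247 - 45^2)/37 = 222/37 = 6, a_3 = floor((47 + 45)/6) = 15.
  m_4 = 6*15 - 45 = 45, d_4 = (2247 - 45^2)/6 = 222/6 = 37, a_4 = floor((47 + 45)/37) = 2.
  m_5 = 37*2 - 45 = 29, d_5 = (2247 - 29^2)/37 = 1406/37 = 38, a_5 = floor((47 + 29)/38) = 2.
  m_6 = 38*2 - 29 = 47, d_6 = (2247 - 47^2)/38 = 38/38 = 1, a_6 = floor((47 + 47)/1) = 94.
  m_7 = 1*94 - 47 = 47, d_7 = (2247 - 47^2)/1 = 38/1 = 38: (m_7, d_7) = (m_1, d_1) = (47, 38), so from here the quotients repeat a_1, ..., a_6; the period length is 6.
Hence the expansion of sqrt(2247) is a_0 = 47 followed by the repeating block 2, 2, 15, 2, 2, 94 (period 6).

[47; (2, 2, 15, 2, 2, 94)]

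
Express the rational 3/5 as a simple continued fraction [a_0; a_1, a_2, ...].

Run the Euclidean algorithm on 3 and 5; the successive quotients are the partial quotients a_0, a_1, ... (each step inverts the fractional part left over by the previous one):
  3 = 0*5 + 3, so a_0 = 0.
  5 = 1*3 + 2, so a_1 = 1.
  3 = 1*2 + 1, so a_2 = 1.
  2 = 2*1 + 0, so a_3 = 2.
The remainder reaches 0 after 4 divisions, so the expansion has 4 partial quotients, read off in order.

[0; 1, 1, 2]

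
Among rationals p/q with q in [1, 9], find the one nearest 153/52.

26/9

Expand x = 153/52 as a continued fraction with the Euclidean algorithm:
  153 = 2*52 + 49, so a_0 = 2.
  52 = 1*49 + 3, so a_1 = 1.
  49 = 16*3 + 1, so a_2 = 16.
  3 = 3*1 + 0, so a_3 = 3.
so x = [2; 1, 16, 3].
Convergents (p_i = a_i*p_{i-1} + p_{i-2}, q_i = a_i*q_{i-1} + q_{i-2} with p_{-2}=0, p_{-1}=1, q_{-2}=1, q_{-1}=0), until the denominator exceeds 9:
  i=0: a_0=2, p_0 = 2*1 + 0 = 2, q_0 = 2*0 + 1 = 1.
  i=1: a_1=1, p_1 = 1*2 + 1 = 3, q_1 = 1*1 + 0 = 1.
  i=2: a_2=16, p_2 = 16*3 + 2 = 50, q_2 = 16*1 + 1 = 17.
q_2 = 17 > 9, so the last convergent with denominator <= 9 is p_1/q_1 = 3/1.
The closest fraction with denominator <= 9 is either p_1/q_1 or the intermediate fraction (k*p_1 + p_0)/(k*q_1 + q_0) with the largest k >= 1 whose denominator stays <= 9; these approach x as k grows, and every other convergent or intermediate fraction in range is farther away.
Largest k: floor((9 - q_0)/q_1) = floor((9 - 1)/1) = 8.
That gives (8*3 + 2)/(8*1 + 1) = 26/9.
Compare the errors: |x - 3/1| = |153*1 - 3*52|/(52*1) = 3/52, and |x - 26/9| = |153*9 - 26*52|/(52*9) = 25/468.
Cross-multiplying, 25*52 = 1300 < 1404 = 3*468, so 25/468 is smaller: the intermediate fraction 26/9 is closer to x than 3/1.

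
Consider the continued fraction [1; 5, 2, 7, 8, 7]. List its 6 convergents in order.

1/1, 6/5, 13/11, 97/82, 789/667, 5620/4751

Using the convergent recurrence p_i = a_i*p_{i-1} + p_{i-2}, q_i = a_i*q_{i-1} + q_{i-2} with p_{-2}=0, p_{-1}=1, q_{-2}=1, q_{-1}=0:
  i=0: a_0=1, p_0 = 1*1 + 0 = 1, q_0 = 1*0 + 1 = 1.
  i=1: a_1=5, p_1 = 5*1 + 1 = 6, q_1 = 5*1 + 0 = 5.
  i=2: a_2=2, p_2 = 2*6 + 1 = 13, q_2 = 2*5 + 1 = 11.
  i=3: a_3=7, p_3 = 7*13 + 6 = 97, q_3 = 7*11 + 5 = 82.
  i=4: a_4=8, p_4 = 8*97 + 13 = 789, q_4 = 8*82 + 11 = 667.
  i=5: a_5=7, p_5 = 7*789 + 97 = 5620, q_5 = 7*667 + 82 = 4751.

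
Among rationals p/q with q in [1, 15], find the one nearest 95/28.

Expand x = 95/28 as a continued fraction with the Euclidean algorithm:
  95 = 3*28 + 11, so a_0 = 3.
  28 = 2*11 + 6, so a_1 = 2.
  11 = 1*6 + 5, so a_2 = 1.
  6 = 1*5 + 1, so a_3 = 1.
  5 = 5*1 + 0, so a_4 = 5.
so x = [3; 2, 1, 1, 5].
Convergents (p_i = a_i*p_{i-1} + p_{i-2}, q_i = a_i*q_{i-1} + q_{i-2} with p_{-2}=0, p_{-1}=1, q_{-2}=1, q_{-1}=0), until the denominator exceeds 15:
  i=0: a_0=3, p_0 = 3*1 + 0 = 3, q_0 = 3*0 + 1 = 1.
  i=1: a_1=2, p_1 = 2*3 + 1 = 7, q_1 = 2*1 + 0 = 2.
  i=2: a_2=1, p_2 = 1*7 + 3 = 10, q_2 = 1*2 + 1 = 3.
  i=3: a_3=1, p_3 = 1*10 + 7 = 17, q_3 = 1*3 + 2 = 5.
  i=4: a_4=5, p_4 = 5*17 + 10 = 95, q_4 = 5*5 + 3 = 28.
q_4 = 28 > 15, so the last convergent with denominator <= 15 is p_3/q_3 = 17/5.
The closest fraction with denominator <= 15 is either p_3/q_3 or the intermediate fraction (k*p_3 + p_2)/(k*q_3 + q_2) with the largest k >= 1 whose denominator stays <= 15; these approach x as k grows, and every other convergent or intermediate fraction in range is farther away.
Largest k: floor((15 - q_2)/q_3) = floor((15 - 3)/5) = 2.
That gives (2*17 + 10)/(2*5 + 3) = 44/13.
Compare the errors: |x - 17/5| = |95*5 - 17*28|/(28*5) = 1/140, and |x - 44/13| = |95*13 - 44*28|/(28*13) = 3/364.
Cross-multiplying, 1*364 = 364 < 420 = 3*140, so 1/140 is smaller: the convergent 17/5 is closer to x than 44/13.

17/5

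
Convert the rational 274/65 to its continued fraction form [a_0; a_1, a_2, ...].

[4; 4, 1, 1, 1, 4]

Run the Euclidean algorithm on 274 and 65; the successive quotients are the partial quotients a_0, a_1, ... (each step inverts the fractional part left over by the previous one):
  274 = 4*65 + 14, so a_0 = 4.
  65 = 4*14 + 9, so a_1 = 4.
  14 = 1*9 + 5, so a_2 = 1.
  9 = 1*5 + 4, so a_3 = 1.
  5 = 1*4 + 1, so a_4 = 1.
  4 = 4*1 + 0, so a_5 = 4.
The remainder reaches 0 after 6 divisions, so the expansion has 6 partial quotients, read off in order.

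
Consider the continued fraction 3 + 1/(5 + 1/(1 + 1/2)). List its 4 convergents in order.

3/1, 16/5, 19/6, 54/17

Using the convergent recurrence p_i = a_i*p_{i-1} + p_{i-2}, q_i = a_i*q_{i-1} + q_{i-2} with p_{-2}=0, p_{-1}=1, q_{-2}=1, q_{-1}=0:
  i=0: a_0=3, p_0 = 3*1 + 0 = 3, q_0 = 3*0 + 1 = 1.
  i=1: a_1=5, p_1 = 5*3 + 1 = 16, q_1 = 5*1 + 0 = 5.
  i=2: a_2=1, p_2 = 1*16 + 3 = 19, q_2 = 1*5 + 1 = 6.
  i=3: a_3=2, p_3 = 2*19 + 16 = 54, q_3 = 2*6 + 5 = 17.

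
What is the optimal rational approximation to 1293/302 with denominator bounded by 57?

Expand x = 1293/302 as a continued fraction with the Euclidean algorithm:
  1293 = 4*302 + 85, so a_0 = 4.
  302 = 3*85 + 47, so a_1 = 3.
  85 = 1*47 + 38, so a_2 = 1.
  47 = 1*38 + 9, so a_3 = 1.
  38 = 4*9 + 2, so a_4 = 4.
  9 = 4*2 + 1, so a_5 = 4.
  2 = 2*1 + 0, so a_6 = 2.
so x = [4; 3, 1, 1, 4, 4, 2].
Convergents (p_i = a_i*p_{i-1} + p_{i-2}, q_i = a_i*q_{i-1} + q_{i-2} with p_{-2}=0, p_{-1}=1, q_{-2}=1, q_{-1}=0), until the denominator exceeds 57:
  i=0: a_0=4, p_0 = 4*1 + 0 = 4, q_0 = 4*0 + 1 = 1.
  i=1: a_1=3, p_1 = 3*4 + 1 = 13, q_1 = 3*1 + 0 = 3.
  i=2: a_2=1, p_2 = 1*13 + 4 = 17, q_2 = 1*3 + 1 = 4.
  i=3: a_3=1, p_3 = 1*17 + 13 = 30, q_3 = 1*4 + 3 = 7.
  i=4: a_4=4, p_4 = 4*30 + 17 = 137, q_4 = 4*7 + 4 = 32.
  i=5: a_5=4, p_5 = 4*137 + 30 = 578, q_5 = 4*32 + 7 = 135.
q_5 = 135 > 57, so the last convergent with denominator <= 57 is p_4/q_4 = 137/32.
The closest fraction with denominator <= 57 is either p_4/q_4 or the intermediate fraction (k*p_4 + p_3)/(k*q_4 + q_3) with the largest k >= 1 whose denominator stays <= 57; these approach x as k grows, and every other convergent or intermediate fraction in range is farther away.
Largest k: floor((57 - q_3)/q_4) = floor((57 - 7)/32) = 1.
That gives (1*137 + 30)/(1*32 + 7) = 167/39.
Compare the errors: |x - 137/32| = |1293*32 - 137*302|/(302*32) = 2/9664, and |x - 167/39| = |1293*39 - 167*302|/(302*39) = 7/11778.
Cross-multiplying, 2*11778 = 23556 < 67648 = 7*9664, so 2/9664 is smaller: the convergent 137/32 is closer to x than 167/39.

137/32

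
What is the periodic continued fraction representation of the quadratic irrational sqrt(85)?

[9; (4, 1, 1, 4, 18)]

Write x_i = (sqrt(85) + m_i)/d_i with (m_0, d_0) = (0, 1). a_0 = floor(sqrt(85)) = 9, since 9^2 = 81 <= 85 < 100 = 10^2.
Iterate m_{i+1} = d_i*a_i - m_i, d_{i+1} = (85 - m_{i+1}^2)/d_i, a_{i+1} = floor((a_0 + m_{i+1})/d_{i+1}):
  m_1 = 1*9 - 0 = 9, d_1 = (85 - 9^2)/1 = 4/1 = 4, a_1 = floor((9 + 9)/4) = 4.
  m_2 = 4*4 - 9 = 7, d_2 = (85 - 7^2)/4 = 36/4 = 9, a_2 = floor((9 + 7)/9) = 1.
  m_3 = 9*1 - 7 = 2, d_3 = (85 - 2^2)/9 = 81/9 = 9, a_3 = floor((9 + 2)/9) = 1.
  m_4 = 9*1 - 2 = 7, d_4 = (85 - 7^2)/9 = 36/9 = 4, a_4 = floor((9 + 7)/4) = 4.
  m_5 = 4*4 - 7 = 9, d_5 = (85 - 9^2)/4 = 4/4 = 1, a_5 = floor((9 + 9)/1) = 18.
  m_6 = 1*18 - 9 = 9, d_6 = (85 - 9^2)/1 = 4/1 = 4: (m_6, d_6) = (m_1, d_1) = (9, 4), so from here the quotients repeat a_1, ..., a_5; the period length is 5.
Hence the expansion of sqrt(85) is a_0 = 9 followed by the repeating block 4, 1, 1, 4, 18 (period 5).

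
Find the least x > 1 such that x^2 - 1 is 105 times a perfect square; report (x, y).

(x, y) = (41, 4)

First expand sqrt(105) as a continued fraction. With x_i = (sqrt(105) + m_i)/d_i and (m_0, d_0) = (0, 1): a_0 = floor(sqrt(105)) = 10, since 10^2 = 100 <= 105 < 121 = 11^2.
Iterate m_{i+1} = d_i*a_i - m_i, d_{i+1} = (105 - m_{i+1}^2)/d_i, a_{i+1} = floor((a_0 + m_{i+1})/d_{i+1}):
  m_1 = 1*10 - 0 = 10, d_1 = (105 - 10^2)/1 = 5/1 = 5, a_1 = floor((10 + 10)/5) = 4.
  m_2 = 5*4 - 10 = 10, d_2 = (105 - 10^2)/5 = 5/5 = 1, a_2 = floor((10 + 10)/1) = 20.
  m_3 = 1*20 - 10 = 10, d_3 = (105 - 10^2)/1 = 5/1 = 5: (m_3, d_3) = (m_1, d_1) = (10, 5), so from here the quotients repeat a_1, a_2; the period length is 2.
So sqrt(105) = [10; (4, 20)] with period length k = 2.
k is even, so the fundamental solution of x^2 - 105y^2 = 1 is (p_{k-1}, q_{k-1}) = (p_1, q_1); compute convergents through index 1.
Convergents (p_i = a_i*p_{i-1} + p_{i-2}, q_i = a_i*q_{i-1} + q_{i-2} with p_{-2}=0, p_{-1}=1, q_{-2}=1, q_{-1}=0):
  i=0: a_0=10, p_0 = 10*1 + 0 = 10, q_0 = 10*0 + 1 = 1.
  i=1: a_1=4, p_1 = 4*10 + 1 = 41, q_1 = 4*1 + 0 = 4.
Check: 41^2 - 105*4^2 = 1681 - 1680 = 1, so (x, y) = (41, 4) solves the equation, and by the theorem it is the least positive solution.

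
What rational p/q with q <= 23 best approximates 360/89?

89/22

Expand x = 360/89 as a continued fraction with the Euclidean algorithm:
  360 = 4*89 + 4, so a_0 = 4.
  89 = 22*4 + 1, so a_1 = 22.
  4 = 4*1 + 0, so a_2 = 4.
so x = [4; 22, 4].
Convergents (p_i = a_i*p_{i-1} + p_{i-2}, q_i = a_i*q_{i-1} + q_{i-2} with p_{-2}=0, p_{-1}=1, q_{-2}=1, q_{-1}=0), until the denominator exceeds 23:
  i=0: a_0=4, p_0 = 4*1 + 0 = 4, q_0 = 4*0 + 1 = 1.
  i=1: a_1=22, p_1 = 22*4 + 1 = 89, q_1 = 22*1 + 0 = 22.
  i=2: a_2=4, p_2 = 4*89 + 4 = 360, q_2 = 4*22 + 1 = 89.
q_2 = 89 > 23, so the last convergent with denominator <= 23 is p_1/q_1 = 89/22.
The closest fraction with denominator <= 23 is either p_1/q_1 or the intermediate fraction (k*p_1 + p_0)/(k*q_1 + q_0) with the largest k >= 1 whose denominator stays <= 23; these approach x as k grows, and every other convergent or intermediate fraction in range is farther away.
Largest k: floor((23 - q_0)/q_1) = floor((23 - 1)/22) = 1.
That gives (1*89 + 4)/(1*22 + 1) = 93/23.
Compare the errors: |x - 89/22| = |360*22 - 89*89|/(89*22) = 1/1958, and |x - 93/23| = |360*23 - 93*89|/(89*23) = 3/2047.
Cross-multiplying, 1*2047 = 2047 < 5874 = 3*1958, so 1/1958 is smaller: the convergent 89/22 is closer to x than 93/23.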